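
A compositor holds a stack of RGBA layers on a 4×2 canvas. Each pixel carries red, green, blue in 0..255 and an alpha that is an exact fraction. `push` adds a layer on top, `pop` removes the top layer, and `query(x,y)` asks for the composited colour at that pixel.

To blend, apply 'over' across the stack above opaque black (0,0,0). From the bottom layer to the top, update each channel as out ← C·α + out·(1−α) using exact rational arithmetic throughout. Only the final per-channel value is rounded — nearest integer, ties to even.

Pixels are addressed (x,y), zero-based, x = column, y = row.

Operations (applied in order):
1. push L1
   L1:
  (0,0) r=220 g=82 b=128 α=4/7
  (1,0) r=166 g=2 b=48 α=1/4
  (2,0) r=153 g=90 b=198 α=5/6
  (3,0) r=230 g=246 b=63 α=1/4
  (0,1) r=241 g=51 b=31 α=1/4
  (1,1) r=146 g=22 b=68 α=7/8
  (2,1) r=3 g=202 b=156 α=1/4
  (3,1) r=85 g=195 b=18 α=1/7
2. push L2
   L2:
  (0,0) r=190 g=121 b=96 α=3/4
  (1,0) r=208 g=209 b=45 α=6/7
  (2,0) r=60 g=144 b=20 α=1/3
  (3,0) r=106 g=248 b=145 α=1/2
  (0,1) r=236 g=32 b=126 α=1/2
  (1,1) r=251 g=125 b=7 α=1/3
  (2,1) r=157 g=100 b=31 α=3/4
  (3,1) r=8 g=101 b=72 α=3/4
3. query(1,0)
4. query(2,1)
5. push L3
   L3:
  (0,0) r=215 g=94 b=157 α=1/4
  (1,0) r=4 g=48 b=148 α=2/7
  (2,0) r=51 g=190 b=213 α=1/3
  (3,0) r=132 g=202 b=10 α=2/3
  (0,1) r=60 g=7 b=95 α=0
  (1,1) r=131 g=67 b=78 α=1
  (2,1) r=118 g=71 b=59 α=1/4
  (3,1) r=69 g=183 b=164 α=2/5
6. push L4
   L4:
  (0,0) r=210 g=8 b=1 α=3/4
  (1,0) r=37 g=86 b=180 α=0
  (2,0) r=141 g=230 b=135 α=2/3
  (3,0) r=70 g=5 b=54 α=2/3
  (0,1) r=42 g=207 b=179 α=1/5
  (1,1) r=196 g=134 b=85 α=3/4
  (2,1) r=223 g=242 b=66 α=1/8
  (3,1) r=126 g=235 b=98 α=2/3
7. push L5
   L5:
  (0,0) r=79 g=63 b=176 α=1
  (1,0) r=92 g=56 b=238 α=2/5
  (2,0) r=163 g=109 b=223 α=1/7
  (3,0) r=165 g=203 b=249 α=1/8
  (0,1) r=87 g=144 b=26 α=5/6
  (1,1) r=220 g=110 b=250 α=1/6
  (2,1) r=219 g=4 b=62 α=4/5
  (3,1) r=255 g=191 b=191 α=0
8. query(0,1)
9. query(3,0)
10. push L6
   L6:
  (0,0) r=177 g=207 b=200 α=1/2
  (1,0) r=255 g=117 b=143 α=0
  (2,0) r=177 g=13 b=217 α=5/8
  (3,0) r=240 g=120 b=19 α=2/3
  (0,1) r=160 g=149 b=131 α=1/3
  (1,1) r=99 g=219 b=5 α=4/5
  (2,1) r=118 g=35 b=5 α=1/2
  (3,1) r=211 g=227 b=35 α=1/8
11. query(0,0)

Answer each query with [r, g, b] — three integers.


at x=1,y=0 over L1,L2:
after L1 α=1/4: [83/2, 1/2, 12]
after L2 α=6/7: [2579/14, 2509/14, 282/7]
→ [184, 179, 40]

(2,1) stack=L1,L2; from [0,0,0]:
L1 α=1/4: [3/4, 101/2, 39]
L2 α=3/4: [1887/16, 701/8, 33]
→ [118, 88, 33]

at x=0,y=1 over L1,L2,L3,L4,L5:
after L1 α=1/4: [241/4, 51/4, 31/4]
after L2 α=1/2: [1185/8, 179/8, 535/8]
after L3 α=0: [1185/8, 179/8, 535/8]
after L4 α=1/5: [1269/10, 593/10, 893/10]
after L5 α=5/6: [1873/20, 7793/60, 731/20]
→ [94, 130, 37]

(3,0) stack=L1,L2,L3,L4,L5; from [0,0,0]:
after L1 α=1/4: [115/2, 123/2, 63/4]
after L2 α=1/2: [327/4, 619/4, 643/8]
after L3 α=2/3: [461/4, 745/4, 803/24]
after L4 α=2/3: [1021/12, 785/12, 3395/72]
after L5 α=1/8: [9127/96, 7931/96, 41693/576]
→ [95, 83, 72]

(0,0) stack=L1,L2,L3,L4,L5,L6; from [0,0,0]:
after L1 α=4/7: [880/7, 328/7, 512/7]
after L2 α=3/4: [2435/14, 2869/28, 632/7]
after L3 α=1/4: [10315/56, 11239/112, 2995/28]
after L4 α=3/4: [45595/224, 13927/448, 3079/112]
after L5 α=1: [79, 63, 176]
after L6 α=1/2: [128, 135, 188]
= [128, 135, 188]


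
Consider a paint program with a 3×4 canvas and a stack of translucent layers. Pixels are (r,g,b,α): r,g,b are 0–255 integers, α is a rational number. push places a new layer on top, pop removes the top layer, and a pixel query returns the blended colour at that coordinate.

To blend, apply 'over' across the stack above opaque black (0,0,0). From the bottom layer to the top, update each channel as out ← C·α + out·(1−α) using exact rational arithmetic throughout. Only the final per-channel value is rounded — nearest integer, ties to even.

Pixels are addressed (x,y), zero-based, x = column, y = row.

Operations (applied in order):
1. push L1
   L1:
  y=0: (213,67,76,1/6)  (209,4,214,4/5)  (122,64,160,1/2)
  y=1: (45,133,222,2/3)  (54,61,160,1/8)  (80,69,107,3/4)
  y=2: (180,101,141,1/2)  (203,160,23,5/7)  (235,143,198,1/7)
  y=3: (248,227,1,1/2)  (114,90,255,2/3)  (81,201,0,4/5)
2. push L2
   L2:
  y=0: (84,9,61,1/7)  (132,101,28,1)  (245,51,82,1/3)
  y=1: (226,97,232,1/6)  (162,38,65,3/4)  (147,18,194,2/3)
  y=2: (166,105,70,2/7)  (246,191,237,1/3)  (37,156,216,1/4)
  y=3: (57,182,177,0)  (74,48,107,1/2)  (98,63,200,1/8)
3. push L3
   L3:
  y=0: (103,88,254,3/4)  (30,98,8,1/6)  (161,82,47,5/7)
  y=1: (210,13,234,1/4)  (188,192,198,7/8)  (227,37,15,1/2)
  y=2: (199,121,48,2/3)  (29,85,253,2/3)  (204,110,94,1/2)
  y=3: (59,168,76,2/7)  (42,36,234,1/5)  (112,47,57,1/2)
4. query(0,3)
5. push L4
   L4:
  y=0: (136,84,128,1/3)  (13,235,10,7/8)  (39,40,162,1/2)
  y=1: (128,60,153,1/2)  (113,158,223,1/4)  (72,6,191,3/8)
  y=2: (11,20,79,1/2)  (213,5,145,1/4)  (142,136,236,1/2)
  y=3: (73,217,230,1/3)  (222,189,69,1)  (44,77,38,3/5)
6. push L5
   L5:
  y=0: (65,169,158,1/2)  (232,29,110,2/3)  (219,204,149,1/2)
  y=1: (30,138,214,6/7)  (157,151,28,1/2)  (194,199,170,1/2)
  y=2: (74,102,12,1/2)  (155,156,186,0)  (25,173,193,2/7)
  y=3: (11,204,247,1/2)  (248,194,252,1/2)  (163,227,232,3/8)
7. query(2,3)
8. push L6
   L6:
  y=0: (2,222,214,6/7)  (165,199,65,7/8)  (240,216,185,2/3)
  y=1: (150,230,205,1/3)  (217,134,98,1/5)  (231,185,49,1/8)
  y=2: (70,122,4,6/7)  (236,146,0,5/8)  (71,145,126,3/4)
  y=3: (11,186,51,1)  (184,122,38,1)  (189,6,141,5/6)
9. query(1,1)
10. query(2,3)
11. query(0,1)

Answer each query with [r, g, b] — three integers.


query (0,3) [L1,L2,L3] — begin 0,0,0
after L1 α=1/2: [124, 227/2, 1/2]
after L2 α=0: [124, 227/2, 1/2]
after L3 α=2/7: [738/7, 1807/14, 309/14]
= [105, 129, 22]

at x=2,y=3 over L1,L2,L3,L4,L5:
after L1 α=4/5: [324/5, 804/5, 0]
after L2 α=1/8: [1379/20, 5943/40, 25]
after L3 α=1/2: [3619/40, 7823/80, 41]
after L4 α=3/5: [6259/100, 17063/200, 196/5]
after L5 α=3/8: [16039/160, 44303/320, 223/2]
= [100, 138, 112]

query (1,1) [L1,L2,L3,L4,L5,L6] — begin 0,0,0
+L1 (α=1/8) → [27/4, 61/8, 20]
+L2 (α=3/4) → [1971/16, 973/32, 215/4]
+L3 (α=7/8) → [23027/128, 43981/256, 5759/32]
+L4 (α=1/4) → [83545/512, 172391/1024, 24413/128]
+L5 (α=1/2) → [163929/1024, 327015/2048, 27997/256]
+L6 (α=1/5) → [219481/1280, 395623/2560, 34269/320]
rounded: [171, 155, 107]

at x=2,y=3 over L1,L2,L3,L4,L5,L6:
after L1 α=4/5: [324/5, 804/5, 0]
after L2 α=1/8: [1379/20, 5943/40, 25]
after L3 α=1/2: [3619/40, 7823/80, 41]
after L4 α=3/5: [6259/100, 17063/200, 196/5]
after L5 α=3/8: [16039/160, 44303/320, 223/2]
after L6 α=5/6: [167239/960, 53903/1920, 1633/12]
→ [174, 28, 136]

(0,1) stack=L1,L2,L3,L4,L5,L6; from [0,0,0]:
+L1 (α=2/3) → [30, 266/3, 148]
+L2 (α=1/6) → [188/3, 1621/18, 162]
+L3 (α=1/4) → [199/2, 1699/24, 180]
+L4 (α=1/2) → [455/4, 3139/48, 333/2]
+L5 (α=6/7) → [1175/28, 42883/336, 2901/14]
+L6 (α=1/3) → [3275/42, 81523/504, 4336/21]
= [78, 162, 206]


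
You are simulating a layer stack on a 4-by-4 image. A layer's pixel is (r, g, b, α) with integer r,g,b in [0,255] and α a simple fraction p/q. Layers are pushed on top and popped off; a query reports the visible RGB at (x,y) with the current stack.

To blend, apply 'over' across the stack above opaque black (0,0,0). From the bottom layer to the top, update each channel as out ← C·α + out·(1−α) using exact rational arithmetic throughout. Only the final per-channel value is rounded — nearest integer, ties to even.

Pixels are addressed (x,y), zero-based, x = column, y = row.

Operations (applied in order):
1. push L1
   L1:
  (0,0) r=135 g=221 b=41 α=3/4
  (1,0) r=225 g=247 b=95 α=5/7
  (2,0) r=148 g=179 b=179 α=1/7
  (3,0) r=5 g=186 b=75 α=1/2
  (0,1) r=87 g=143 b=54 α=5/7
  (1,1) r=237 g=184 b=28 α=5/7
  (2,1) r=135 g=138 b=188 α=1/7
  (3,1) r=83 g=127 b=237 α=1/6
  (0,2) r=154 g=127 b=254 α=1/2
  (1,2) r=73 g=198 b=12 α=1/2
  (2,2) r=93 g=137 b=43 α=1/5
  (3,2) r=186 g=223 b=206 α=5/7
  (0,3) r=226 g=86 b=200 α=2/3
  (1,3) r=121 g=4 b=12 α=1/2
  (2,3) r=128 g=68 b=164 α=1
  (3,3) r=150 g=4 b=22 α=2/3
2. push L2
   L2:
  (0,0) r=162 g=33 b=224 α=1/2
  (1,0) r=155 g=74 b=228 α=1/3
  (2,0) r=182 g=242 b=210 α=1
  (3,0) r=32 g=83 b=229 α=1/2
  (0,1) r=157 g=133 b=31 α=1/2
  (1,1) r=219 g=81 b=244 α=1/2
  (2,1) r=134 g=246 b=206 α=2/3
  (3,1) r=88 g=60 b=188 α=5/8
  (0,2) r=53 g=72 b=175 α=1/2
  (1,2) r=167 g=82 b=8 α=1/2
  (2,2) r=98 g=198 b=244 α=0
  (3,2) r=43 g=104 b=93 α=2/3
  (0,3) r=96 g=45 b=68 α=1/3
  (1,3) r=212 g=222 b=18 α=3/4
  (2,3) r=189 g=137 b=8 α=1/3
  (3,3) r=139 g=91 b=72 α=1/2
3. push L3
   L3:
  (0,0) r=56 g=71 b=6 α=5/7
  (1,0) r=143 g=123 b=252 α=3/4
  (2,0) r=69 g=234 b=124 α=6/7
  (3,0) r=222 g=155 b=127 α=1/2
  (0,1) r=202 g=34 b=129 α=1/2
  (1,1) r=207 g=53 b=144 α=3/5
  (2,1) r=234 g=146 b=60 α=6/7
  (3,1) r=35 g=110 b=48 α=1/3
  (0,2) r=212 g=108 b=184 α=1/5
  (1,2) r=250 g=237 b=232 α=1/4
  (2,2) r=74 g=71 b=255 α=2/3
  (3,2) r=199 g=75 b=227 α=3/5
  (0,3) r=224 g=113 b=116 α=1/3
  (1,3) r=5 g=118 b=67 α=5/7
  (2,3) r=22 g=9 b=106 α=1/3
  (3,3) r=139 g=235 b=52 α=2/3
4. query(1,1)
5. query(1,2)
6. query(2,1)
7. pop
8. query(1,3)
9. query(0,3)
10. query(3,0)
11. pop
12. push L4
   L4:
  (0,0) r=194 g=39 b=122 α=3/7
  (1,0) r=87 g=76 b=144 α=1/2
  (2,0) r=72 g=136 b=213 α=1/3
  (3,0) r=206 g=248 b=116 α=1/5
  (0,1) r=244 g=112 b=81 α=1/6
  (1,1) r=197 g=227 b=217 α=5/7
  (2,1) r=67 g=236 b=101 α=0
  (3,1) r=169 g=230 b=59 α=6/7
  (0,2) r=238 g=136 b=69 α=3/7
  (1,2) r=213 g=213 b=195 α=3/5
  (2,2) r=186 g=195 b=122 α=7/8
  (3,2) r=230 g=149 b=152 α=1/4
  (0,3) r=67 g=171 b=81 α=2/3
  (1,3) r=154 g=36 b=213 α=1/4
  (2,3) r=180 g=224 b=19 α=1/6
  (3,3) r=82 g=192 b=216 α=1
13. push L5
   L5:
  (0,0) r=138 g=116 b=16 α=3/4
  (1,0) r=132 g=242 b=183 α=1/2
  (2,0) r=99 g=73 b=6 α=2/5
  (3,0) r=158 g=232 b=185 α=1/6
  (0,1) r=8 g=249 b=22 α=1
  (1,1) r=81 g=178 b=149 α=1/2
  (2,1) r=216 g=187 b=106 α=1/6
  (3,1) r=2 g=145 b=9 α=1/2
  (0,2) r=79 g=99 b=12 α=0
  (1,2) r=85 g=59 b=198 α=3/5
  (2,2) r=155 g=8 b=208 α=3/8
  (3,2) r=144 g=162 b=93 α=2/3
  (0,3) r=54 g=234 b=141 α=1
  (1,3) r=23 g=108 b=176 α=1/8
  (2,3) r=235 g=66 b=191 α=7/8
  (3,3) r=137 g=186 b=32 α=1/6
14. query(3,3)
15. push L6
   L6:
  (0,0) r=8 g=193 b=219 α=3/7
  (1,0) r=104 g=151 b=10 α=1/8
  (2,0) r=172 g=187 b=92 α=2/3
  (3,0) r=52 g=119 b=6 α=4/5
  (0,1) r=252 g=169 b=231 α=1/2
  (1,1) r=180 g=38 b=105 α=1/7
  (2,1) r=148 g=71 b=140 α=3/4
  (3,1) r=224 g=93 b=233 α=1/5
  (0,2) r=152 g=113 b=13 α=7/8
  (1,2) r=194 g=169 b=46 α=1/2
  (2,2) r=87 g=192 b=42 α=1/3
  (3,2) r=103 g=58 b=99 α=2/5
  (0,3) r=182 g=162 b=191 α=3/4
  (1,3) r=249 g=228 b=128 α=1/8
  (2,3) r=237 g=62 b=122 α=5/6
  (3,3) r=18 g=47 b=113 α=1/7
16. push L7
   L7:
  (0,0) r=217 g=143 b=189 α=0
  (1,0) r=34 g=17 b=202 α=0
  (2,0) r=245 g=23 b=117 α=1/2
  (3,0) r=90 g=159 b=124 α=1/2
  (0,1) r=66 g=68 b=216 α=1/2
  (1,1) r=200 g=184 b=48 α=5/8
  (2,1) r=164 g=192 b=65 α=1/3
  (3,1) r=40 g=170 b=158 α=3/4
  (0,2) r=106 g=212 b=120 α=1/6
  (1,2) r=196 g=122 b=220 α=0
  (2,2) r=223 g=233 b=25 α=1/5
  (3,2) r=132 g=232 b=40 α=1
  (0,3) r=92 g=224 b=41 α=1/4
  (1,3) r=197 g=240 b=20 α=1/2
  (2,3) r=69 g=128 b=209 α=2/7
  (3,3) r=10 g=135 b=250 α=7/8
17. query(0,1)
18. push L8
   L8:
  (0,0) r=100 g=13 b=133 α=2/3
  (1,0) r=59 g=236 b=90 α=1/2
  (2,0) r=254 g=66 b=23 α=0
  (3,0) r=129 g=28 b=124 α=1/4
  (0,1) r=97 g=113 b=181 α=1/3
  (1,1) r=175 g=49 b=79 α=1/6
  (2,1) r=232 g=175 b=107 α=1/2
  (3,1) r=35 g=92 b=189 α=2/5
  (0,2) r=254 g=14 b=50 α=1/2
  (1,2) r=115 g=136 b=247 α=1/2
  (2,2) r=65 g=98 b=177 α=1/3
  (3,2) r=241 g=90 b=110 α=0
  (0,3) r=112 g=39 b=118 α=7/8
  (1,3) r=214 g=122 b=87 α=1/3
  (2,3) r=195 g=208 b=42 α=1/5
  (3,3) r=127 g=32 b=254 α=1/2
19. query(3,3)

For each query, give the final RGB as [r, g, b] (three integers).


(1,1) stack=L1,L2,L3; from [0,0,0]:
after L1 α=5/7: [1185/7, 920/7, 20]
after L2 α=1/2: [1359/7, 1487/14, 132]
after L3 α=3/5: [1413/7, 520/7, 696/5]
rounded: [202, 74, 139]

query (1,2) [L1,L2,L3] — begin 0,0,0
after L1 α=1/2: [73/2, 99, 6]
after L2 α=1/2: [407/4, 181/2, 7]
after L3 α=1/4: [2221/16, 1017/8, 253/4]
→ [139, 127, 63]

query (2,1) [L1,L2,L3] — begin 0,0,0
after L1 α=1/7: [135/7, 138/7, 188/7]
after L2 α=2/3: [2011/21, 1194/7, 1024/7]
after L3 α=6/7: [31495/147, 7326/49, 3544/49]
→ [214, 150, 72]

query (1,3) [L1,L2] — begin 0,0,0
+L1 (α=1/2) → [121/2, 2, 6]
+L2 (α=3/4) → [1393/8, 167, 15]
= [174, 167, 15]

(0,3) stack=L1,L2; from [0,0,0]:
L1 α=2/3: [452/3, 172/3, 400/3]
L2 α=1/3: [1192/9, 479/9, 1004/9]
rounded: [132, 53, 112]

at x=3,y=0 over L1,L2:
+L1 (α=1/2) → [5/2, 93, 75/2]
+L2 (α=1/2) → [69/4, 88, 533/4]
rounded: [17, 88, 133]

at x=3,y=3 over L1,L4,L5:
after L1 α=2/3: [100, 8/3, 44/3]
after L4 α=1: [82, 192, 216]
after L5 α=1/6: [547/6, 191, 556/3]
= [91, 191, 185]

at x=0,y=1 over L1,L4,L5,L6,L7:
+L1 (α=5/7) → [435/7, 715/7, 270/7]
+L4 (α=1/6) → [3883/42, 1453/14, 639/14]
+L5 (α=1) → [8, 249, 22]
+L6 (α=1/2) → [130, 209, 253/2]
+L7 (α=1/2) → [98, 277/2, 685/4]
rounded: [98, 138, 171]

at x=3,y=3 over L1,L4,L5,L6,L7,L8:
after L1 α=2/3: [100, 8/3, 44/3]
after L4 α=1: [82, 192, 216]
after L5 α=1/6: [547/6, 191, 556/3]
after L6 α=1/7: [565/7, 1193/7, 175]
after L7 α=7/8: [1055/56, 976/7, 1925/8]
after L8 α=1/2: [8167/112, 600/7, 3957/16]
→ [73, 86, 247]


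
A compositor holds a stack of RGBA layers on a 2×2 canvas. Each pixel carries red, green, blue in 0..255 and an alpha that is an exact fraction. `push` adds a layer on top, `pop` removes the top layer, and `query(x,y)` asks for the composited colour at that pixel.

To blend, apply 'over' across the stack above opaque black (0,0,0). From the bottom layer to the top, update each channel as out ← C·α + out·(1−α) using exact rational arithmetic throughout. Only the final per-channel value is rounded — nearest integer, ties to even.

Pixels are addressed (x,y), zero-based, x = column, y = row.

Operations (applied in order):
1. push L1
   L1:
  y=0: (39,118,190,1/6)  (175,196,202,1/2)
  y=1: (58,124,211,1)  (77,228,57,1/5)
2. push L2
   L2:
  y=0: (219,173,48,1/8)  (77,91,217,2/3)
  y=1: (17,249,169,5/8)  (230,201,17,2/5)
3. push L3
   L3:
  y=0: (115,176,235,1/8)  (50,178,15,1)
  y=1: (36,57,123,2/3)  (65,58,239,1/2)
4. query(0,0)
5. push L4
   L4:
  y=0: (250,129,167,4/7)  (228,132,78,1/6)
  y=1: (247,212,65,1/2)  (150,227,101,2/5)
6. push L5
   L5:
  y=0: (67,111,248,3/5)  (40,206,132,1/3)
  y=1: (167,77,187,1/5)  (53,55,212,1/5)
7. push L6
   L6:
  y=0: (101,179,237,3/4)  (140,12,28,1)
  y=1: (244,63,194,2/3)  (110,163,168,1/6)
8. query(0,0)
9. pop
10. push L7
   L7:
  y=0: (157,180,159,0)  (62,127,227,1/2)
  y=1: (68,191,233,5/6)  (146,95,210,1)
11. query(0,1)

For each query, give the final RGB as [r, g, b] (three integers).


at x=0,y=0 over L1,L2,L3:
+L1 (α=1/6) → [13/2, 59/3, 95/3]
+L2 (α=1/8) → [529/16, 233/6, 809/24]
+L3 (α=1/8) → [5543/128, 2687/48, 11303/192]
→ [43, 56, 59]

at x=0,y=0 over L1,L2,L3,L4,L5,L6:
+L1 (α=1/6) → [13/2, 59/3, 95/3]
+L2 (α=1/8) → [529/16, 233/6, 809/24]
+L3 (α=1/8) → [5543/128, 2687/48, 11303/192]
+L4 (α=4/7) → [144629/896, 10943/112, 54055/448]
+L5 (α=3/5) → [234677/2240, 29591/280, 220711/1120]
+L6 (α=3/4) → [913397/8960, 179951/1120, 1017031/4480]
→ [102, 161, 227]

query (0,1) [L1,L2,L3,L4,L5,L7] — begin 0,0,0
+L1 (α=1) → [58, 124, 211]
+L2 (α=5/8) → [259/8, 1617/8, 739/4]
+L3 (α=2/3) → [835/24, 843/8, 1723/12]
+L4 (α=1/2) → [6763/48, 2539/16, 2503/24]
+L5 (α=1/5) → [8767/60, 2847/20, 725/6]
+L7 (α=5/6) → [29167/360, 21947/120, 7715/36]
rounded: [81, 183, 214]


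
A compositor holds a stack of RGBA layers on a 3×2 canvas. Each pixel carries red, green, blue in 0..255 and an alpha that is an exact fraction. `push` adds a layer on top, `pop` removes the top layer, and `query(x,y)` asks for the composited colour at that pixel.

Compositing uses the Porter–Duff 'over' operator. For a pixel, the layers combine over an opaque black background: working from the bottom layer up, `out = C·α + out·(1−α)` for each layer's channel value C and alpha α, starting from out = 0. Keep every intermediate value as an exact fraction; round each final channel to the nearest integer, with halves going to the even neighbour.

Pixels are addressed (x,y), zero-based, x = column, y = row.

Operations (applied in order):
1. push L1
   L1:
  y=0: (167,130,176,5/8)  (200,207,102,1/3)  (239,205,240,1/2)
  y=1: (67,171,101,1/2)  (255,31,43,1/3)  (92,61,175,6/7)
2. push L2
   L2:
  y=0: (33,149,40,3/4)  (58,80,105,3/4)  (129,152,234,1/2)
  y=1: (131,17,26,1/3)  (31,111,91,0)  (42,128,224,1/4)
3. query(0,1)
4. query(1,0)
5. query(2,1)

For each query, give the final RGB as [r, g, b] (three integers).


at x=0,y=1 over L1,L2:
L1 α=1/2: [67/2, 171/2, 101/2]
L2 α=1/3: [66, 188/3, 127/3]
rounded: [66, 63, 42]

at x=1,y=0 over L1,L2:
after L1 α=1/3: [200/3, 69, 34]
after L2 α=3/4: [361/6, 309/4, 349/4]
rounded: [60, 77, 87]

query (2,1) [L1,L2] — begin 0,0,0
after L1 α=6/7: [552/7, 366/7, 150]
after L2 α=1/4: [975/14, 997/14, 337/2]
= [70, 71, 168]


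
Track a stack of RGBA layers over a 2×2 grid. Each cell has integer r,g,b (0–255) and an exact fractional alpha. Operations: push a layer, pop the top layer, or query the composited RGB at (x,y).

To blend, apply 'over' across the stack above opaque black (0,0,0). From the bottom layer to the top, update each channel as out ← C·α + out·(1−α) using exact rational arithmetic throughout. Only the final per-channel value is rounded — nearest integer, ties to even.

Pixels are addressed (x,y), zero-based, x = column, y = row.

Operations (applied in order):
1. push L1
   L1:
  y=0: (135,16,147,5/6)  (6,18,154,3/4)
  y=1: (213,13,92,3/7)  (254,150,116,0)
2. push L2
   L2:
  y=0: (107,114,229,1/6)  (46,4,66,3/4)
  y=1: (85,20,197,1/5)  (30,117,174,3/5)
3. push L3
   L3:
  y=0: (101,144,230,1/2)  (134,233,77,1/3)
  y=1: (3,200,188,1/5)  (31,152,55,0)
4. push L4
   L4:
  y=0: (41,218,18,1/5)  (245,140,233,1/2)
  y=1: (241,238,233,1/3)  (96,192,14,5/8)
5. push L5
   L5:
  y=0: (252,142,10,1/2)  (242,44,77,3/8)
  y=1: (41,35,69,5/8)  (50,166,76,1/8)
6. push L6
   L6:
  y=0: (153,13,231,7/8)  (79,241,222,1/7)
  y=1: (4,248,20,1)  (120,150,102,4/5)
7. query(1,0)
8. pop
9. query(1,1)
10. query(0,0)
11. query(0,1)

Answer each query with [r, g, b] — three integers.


at x=1,y=0 over L1,L2,L3,L4,L5,L6:
+L1 (α=3/4) → [9/2, 27/2, 231/2]
+L2 (α=3/4) → [285/8, 51/8, 627/8]
+L3 (α=1/3) → [821/12, 983/12, 935/12]
+L4 (α=1/2) → [3761/24, 2663/24, 3731/24]
+L5 (α=3/8) → [36229/192, 16483/192, 24199/192]
+L6 (α=1/7) → [38757/224, 24195/224, 31303/224]
→ [173, 108, 140]

(1,1) stack=L1,L2,L3,L4,L5; from [0,0,0]:
after L1 α=0: [0, 0, 0]
after L2 α=3/5: [18, 351/5, 522/5]
after L3 α=0: [18, 351/5, 522/5]
after L4 α=5/8: [267/4, 5853/40, 479/10]
after L5 α=1/8: [2069/32, 47611/320, 4113/80]
rounded: [65, 149, 51]

at x=0,y=0 over L1,L2,L3,L4,L5:
after L1 α=5/6: [225/2, 40/3, 245/2]
after L2 α=1/6: [1339/12, 271/9, 561/4]
after L3 α=1/2: [2551/24, 1567/18, 1481/8]
after L4 α=1/5: [2797/30, 5096/45, 1517/10]
after L5 α=1/2: [10357/60, 5743/45, 1617/20]
= [173, 128, 81]

(0,1) stack=L1,L2,L3,L4,L5; from [0,0,0]:
+L1 (α=3/7) → [639/7, 39/7, 276/7]
+L2 (α=1/5) → [3151/35, 296/35, 2483/35]
+L3 (α=1/5) → [12709/175, 8184/175, 16512/175]
+L4 (α=1/3) → [22531/175, 58018/525, 73799/525]
+L5 (α=5/8) → [25867/350, 88643/1400, 67087/700]
→ [74, 63, 96]


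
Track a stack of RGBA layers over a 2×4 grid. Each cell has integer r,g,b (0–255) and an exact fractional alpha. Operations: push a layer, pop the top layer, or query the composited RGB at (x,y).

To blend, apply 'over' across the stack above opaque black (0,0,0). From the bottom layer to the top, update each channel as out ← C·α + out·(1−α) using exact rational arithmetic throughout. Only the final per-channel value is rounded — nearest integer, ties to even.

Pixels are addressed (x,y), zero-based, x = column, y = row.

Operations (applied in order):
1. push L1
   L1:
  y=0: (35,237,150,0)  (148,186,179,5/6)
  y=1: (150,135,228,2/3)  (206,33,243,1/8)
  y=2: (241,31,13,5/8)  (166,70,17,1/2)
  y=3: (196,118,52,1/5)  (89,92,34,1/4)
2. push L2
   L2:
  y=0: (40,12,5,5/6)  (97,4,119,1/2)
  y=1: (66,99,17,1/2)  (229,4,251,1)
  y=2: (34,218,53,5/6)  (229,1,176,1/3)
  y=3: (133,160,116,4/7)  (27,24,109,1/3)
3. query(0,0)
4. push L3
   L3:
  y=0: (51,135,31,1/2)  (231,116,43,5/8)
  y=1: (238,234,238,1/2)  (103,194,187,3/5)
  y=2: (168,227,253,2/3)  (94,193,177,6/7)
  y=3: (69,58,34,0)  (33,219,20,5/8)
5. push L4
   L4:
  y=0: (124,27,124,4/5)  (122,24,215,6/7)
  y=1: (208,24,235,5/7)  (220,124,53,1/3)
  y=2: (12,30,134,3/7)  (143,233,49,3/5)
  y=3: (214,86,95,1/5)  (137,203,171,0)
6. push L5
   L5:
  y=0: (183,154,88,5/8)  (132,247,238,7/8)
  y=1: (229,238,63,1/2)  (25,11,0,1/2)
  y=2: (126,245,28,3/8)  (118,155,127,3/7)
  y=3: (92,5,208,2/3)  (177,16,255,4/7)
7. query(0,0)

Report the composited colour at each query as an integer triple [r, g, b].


query (0,0) [L1,L2] — begin 0,0,0
after L1 α=0: [0, 0, 0]
after L2 α=5/6: [100/3, 10, 25/6]
= [33, 10, 4]

query (0,0) [L1,L2,L3,L4,L5] — begin 0,0,0
+L1 (α=0) → [0, 0, 0]
+L2 (α=5/6) → [100/3, 10, 25/6]
+L3 (α=1/2) → [253/6, 145/2, 211/12]
+L4 (α=4/5) → [3229/30, 361/10, 6163/60]
+L5 (α=5/8) → [12379/80, 8783/80, 14963/160]
→ [155, 110, 94]


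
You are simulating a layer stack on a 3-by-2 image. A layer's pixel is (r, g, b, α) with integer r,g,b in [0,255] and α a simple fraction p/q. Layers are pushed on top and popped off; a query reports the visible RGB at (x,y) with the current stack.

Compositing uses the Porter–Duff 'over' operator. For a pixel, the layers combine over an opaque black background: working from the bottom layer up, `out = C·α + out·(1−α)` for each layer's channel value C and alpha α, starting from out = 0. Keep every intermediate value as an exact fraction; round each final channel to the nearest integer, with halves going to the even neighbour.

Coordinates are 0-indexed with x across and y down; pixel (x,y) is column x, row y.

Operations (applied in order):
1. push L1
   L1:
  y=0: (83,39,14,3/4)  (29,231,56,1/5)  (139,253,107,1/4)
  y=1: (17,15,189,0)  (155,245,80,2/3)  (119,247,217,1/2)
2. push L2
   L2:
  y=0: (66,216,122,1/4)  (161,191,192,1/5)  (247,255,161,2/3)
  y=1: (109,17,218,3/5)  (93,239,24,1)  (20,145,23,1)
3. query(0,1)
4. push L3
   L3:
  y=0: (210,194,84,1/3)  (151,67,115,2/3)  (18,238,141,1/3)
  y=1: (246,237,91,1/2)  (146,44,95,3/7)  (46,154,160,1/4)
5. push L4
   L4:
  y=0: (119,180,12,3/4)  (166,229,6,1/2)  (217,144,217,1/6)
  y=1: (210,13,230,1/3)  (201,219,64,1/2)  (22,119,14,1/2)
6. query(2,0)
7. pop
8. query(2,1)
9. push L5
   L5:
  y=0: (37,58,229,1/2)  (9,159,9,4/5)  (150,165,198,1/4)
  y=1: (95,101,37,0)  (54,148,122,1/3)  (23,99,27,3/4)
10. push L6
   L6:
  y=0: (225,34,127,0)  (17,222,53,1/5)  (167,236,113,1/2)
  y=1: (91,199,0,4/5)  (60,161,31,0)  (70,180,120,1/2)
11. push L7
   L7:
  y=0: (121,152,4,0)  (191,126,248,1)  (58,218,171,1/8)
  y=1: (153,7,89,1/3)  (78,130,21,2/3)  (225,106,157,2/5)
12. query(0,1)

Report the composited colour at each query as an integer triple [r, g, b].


(0,1) stack=L1,L2; from [0,0,0]:
after L1 α=0: [0, 0, 0]
after L2 α=3/5: [327/5, 51/5, 654/5]
= [65, 10, 131]

query (2,0) [L1,L2,L3,L4] — begin 0,0,0
L1 α=1/4: [139/4, 253/4, 107/4]
L2 α=2/3: [705/4, 2293/12, 465/4]
L3 α=1/3: [247/2, 3721/18, 249/2]
L4 α=1/6: [1669/12, 21197/108, 1679/12]
→ [139, 196, 140]

at x=2,y=1 over L1,L2,L3:
+L1 (α=1/2) → [119/2, 247/2, 217/2]
+L2 (α=1) → [20, 145, 23]
+L3 (α=1/4) → [53/2, 589/4, 229/4]
→ [26, 147, 57]

(0,1) stack=L1,L2,L3,L5,L6,L7; from [0,0,0]:
+L1 (α=0) → [0, 0, 0]
+L2 (α=3/5) → [327/5, 51/5, 654/5]
+L3 (α=1/2) → [1557/10, 618/5, 1109/10]
+L5 (α=0) → [1557/10, 618/5, 1109/10]
+L6 (α=4/5) → [5197/50, 4598/25, 1109/50]
+L7 (α=1/3) → [9022/75, 9371/75, 3334/75]
rounded: [120, 125, 44]


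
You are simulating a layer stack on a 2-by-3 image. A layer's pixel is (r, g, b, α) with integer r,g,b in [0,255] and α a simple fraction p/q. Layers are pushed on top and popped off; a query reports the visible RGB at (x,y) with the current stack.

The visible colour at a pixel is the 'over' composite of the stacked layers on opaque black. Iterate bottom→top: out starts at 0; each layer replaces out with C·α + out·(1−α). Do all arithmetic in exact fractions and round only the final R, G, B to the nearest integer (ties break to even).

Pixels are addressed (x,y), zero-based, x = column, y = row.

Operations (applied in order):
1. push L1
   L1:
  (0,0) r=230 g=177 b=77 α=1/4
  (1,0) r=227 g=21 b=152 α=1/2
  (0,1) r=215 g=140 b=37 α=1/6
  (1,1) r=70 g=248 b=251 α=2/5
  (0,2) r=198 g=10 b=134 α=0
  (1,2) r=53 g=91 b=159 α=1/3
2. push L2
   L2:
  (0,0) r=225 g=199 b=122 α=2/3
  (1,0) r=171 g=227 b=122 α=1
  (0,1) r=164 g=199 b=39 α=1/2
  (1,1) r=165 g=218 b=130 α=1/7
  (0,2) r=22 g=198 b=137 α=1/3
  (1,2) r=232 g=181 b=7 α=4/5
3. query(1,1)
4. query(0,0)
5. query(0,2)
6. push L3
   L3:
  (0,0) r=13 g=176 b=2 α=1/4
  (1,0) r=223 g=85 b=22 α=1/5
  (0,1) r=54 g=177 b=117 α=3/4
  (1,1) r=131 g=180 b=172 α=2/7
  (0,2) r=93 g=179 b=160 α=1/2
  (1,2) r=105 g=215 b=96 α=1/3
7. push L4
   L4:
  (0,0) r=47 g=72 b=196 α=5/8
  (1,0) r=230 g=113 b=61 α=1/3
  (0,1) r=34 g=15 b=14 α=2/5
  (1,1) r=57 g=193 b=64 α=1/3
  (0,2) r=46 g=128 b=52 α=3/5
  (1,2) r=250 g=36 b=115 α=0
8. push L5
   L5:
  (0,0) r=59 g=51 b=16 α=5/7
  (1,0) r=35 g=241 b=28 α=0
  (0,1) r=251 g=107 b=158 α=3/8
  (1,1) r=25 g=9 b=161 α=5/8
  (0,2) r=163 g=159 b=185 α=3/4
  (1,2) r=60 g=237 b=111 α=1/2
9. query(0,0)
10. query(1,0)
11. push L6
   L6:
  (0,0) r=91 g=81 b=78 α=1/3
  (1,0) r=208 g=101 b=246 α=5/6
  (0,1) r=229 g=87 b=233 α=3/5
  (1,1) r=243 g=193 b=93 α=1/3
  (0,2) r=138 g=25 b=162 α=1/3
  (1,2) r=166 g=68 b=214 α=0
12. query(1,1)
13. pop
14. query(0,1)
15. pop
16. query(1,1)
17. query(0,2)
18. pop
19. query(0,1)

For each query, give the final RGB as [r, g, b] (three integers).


at x=1,y=1 over L1,L2:
after L1 α=2/5: [28, 496/5, 502/5]
after L2 α=1/7: [333/7, 4066/35, 3662/35]
→ [48, 116, 105]

query (0,0) [L1,L2] — begin 0,0,0
+L1 (α=1/4) → [115/2, 177/4, 77/4]
+L2 (α=2/3) → [1015/6, 1769/12, 351/4]
= [169, 147, 88]

query (0,2) [L1,L2] — begin 0,0,0
+L1 (α=0) → [0, 0, 0]
+L2 (α=1/3) → [22/3, 66, 137/3]
→ [7, 66, 46]

query (0,0) [L1,L2,L3,L4,L5] — begin 0,0,0
L1 α=1/4: [115/2, 177/4, 77/4]
L2 α=2/3: [1015/6, 1769/12, 351/4]
L3 α=1/4: [1041/8, 2473/16, 1061/16]
L4 α=5/8: [5003/64, 13179/128, 18863/128]
L5 α=5/7: [14443/224, 29499/448, 23983/448]
rounded: [64, 66, 54]

at x=1,y=0 over L1,L2,L3,L4,L5:
L1 α=1/2: [227/2, 21/2, 76]
L2 α=1: [171, 227, 122]
L3 α=1/5: [907/5, 993/5, 102]
L4 α=1/3: [988/5, 2551/15, 265/3]
L5 α=0: [988/5, 2551/15, 265/3]
= [198, 170, 88]

(1,1) stack=L1,L2,L3,L4,L5,L6; from [0,0,0]:
+L1 (α=2/5) → [28, 496/5, 502/5]
+L2 (α=1/7) → [333/7, 4066/35, 3662/35]
+L3 (α=2/7) → [3499/49, 6586/49, 6070/49]
+L4 (α=1/3) → [9791/147, 7543/49, 5092/49]
+L5 (α=5/8) → [3979/98, 12417/196, 54721/392]
+L6 (α=1/3) → [15886/147, 31331/294, 72949/588]
rounded: [108, 107, 124]

at x=0,y=1 over L1,L2,L3,L4,L5:
L1 α=1/6: [215/6, 70/3, 37/6]
L2 α=1/2: [1199/12, 667/6, 271/12]
L3 α=3/4: [3143/48, 3853/24, 4483/48]
L4 α=2/5: [4231/80, 4093/40, 4931/80]
L5 α=3/8: [16279/128, 6661/64, 12515/128]
→ [127, 104, 98]

at x=1,y=1 over L1,L2,L3,L4:
L1 α=2/5: [28, 496/5, 502/5]
L2 α=1/7: [333/7, 4066/35, 3662/35]
L3 α=2/7: [3499/49, 6586/49, 6070/49]
L4 α=1/3: [9791/147, 7543/49, 5092/49]
→ [67, 154, 104]

at x=0,y=2 over L1,L2,L3,L4:
after L1 α=0: [0, 0, 0]
after L2 α=1/3: [22/3, 66, 137/3]
after L3 α=1/2: [301/6, 245/2, 617/6]
after L4 α=3/5: [143/3, 629/5, 217/3]
rounded: [48, 126, 72]

(0,1) stack=L1,L2,L3; from [0,0,0]:
after L1 α=1/6: [215/6, 70/3, 37/6]
after L2 α=1/2: [1199/12, 667/6, 271/12]
after L3 α=3/4: [3143/48, 3853/24, 4483/48]
rounded: [65, 161, 93]


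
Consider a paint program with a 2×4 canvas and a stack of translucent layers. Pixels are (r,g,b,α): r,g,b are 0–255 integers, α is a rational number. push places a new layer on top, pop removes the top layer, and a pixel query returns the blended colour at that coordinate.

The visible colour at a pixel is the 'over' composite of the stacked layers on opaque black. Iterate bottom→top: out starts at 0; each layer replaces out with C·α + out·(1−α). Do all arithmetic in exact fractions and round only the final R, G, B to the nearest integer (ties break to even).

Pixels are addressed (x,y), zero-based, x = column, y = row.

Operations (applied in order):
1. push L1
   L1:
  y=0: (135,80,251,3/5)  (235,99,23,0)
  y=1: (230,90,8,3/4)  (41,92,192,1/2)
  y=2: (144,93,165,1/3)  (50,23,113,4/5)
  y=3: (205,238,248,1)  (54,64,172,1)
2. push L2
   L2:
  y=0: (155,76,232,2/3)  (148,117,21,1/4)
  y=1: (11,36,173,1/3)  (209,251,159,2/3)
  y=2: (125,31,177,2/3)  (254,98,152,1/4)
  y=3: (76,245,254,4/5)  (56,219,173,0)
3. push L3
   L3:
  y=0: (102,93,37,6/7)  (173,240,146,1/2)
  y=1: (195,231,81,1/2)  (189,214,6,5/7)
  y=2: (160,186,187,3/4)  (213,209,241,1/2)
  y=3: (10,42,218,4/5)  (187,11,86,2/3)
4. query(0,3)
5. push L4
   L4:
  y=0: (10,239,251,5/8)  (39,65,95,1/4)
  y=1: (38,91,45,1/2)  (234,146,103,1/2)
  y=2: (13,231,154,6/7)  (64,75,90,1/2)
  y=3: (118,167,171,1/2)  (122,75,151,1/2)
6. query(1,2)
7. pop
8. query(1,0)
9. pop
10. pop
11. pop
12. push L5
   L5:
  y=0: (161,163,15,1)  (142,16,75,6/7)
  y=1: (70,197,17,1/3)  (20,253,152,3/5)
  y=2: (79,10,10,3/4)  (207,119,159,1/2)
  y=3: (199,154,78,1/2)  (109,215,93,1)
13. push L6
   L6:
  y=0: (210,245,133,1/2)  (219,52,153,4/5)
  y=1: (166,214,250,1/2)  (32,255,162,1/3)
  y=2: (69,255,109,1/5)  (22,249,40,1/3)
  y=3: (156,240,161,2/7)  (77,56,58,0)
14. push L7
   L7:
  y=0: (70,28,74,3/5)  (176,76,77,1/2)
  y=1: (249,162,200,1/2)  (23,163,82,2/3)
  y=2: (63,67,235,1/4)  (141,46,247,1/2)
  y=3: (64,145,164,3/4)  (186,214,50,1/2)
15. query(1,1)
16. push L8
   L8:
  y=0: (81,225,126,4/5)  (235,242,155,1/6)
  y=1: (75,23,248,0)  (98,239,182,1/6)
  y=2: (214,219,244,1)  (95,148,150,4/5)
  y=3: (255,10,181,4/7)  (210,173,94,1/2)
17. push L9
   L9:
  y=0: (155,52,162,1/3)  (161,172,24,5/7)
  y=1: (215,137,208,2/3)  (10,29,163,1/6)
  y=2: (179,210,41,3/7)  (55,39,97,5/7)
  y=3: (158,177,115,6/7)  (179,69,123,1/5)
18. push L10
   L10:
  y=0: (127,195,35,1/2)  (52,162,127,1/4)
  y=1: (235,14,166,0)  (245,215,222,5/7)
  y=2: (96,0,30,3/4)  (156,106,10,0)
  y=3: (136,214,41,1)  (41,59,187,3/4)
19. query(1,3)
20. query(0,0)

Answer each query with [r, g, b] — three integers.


at x=0,y=3 over L1,L2,L3:
L1 α=1: [205, 238, 248]
L2 α=4/5: [509/5, 1218/5, 1264/5]
L3 α=4/5: [709/25, 2058/25, 5624/25]
rounded: [28, 82, 225]

query (1,2) [L1,L2,L3,L4] — begin 0,0,0
+L1 (α=4/5) → [40, 92/5, 452/5]
+L2 (α=1/4) → [187/2, 383/10, 529/5]
+L3 (α=1/2) → [613/4, 2473/20, 867/5]
+L4 (α=1/2) → [869/8, 3973/40, 1317/10]
= [109, 99, 132]

query (1,0) [L1,L2,L3] — begin 0,0,0
L1 α=0: [0, 0, 0]
L2 α=1/4: [37, 117/4, 21/4]
L3 α=1/2: [105, 1077/8, 605/8]
= [105, 135, 76]

(1,1) stack=L5,L6,L7; from [0,0,0]:
after L5 α=3/5: [12, 759/5, 456/5]
after L6 α=1/3: [56/3, 931/5, 574/5]
after L7 α=2/3: [194/9, 2561/15, 1394/15]
→ [22, 171, 93]

(1,3) stack=L5,L6,L7,L8,L9,L10; from [0,0,0]:
after L5 α=1: [109, 215, 93]
after L6 α=0: [109, 215, 93]
after L7 α=1/2: [295/2, 429/2, 143/2]
after L8 α=1/2: [715/4, 775/4, 331/4]
after L9 α=1/5: [894/5, 844/5, 454/5]
after L10 α=3/4: [1509/20, 1729/20, 3259/20]
→ [75, 86, 163]

(0,0) stack=L5,L6,L7,L8,L9,L10; from [0,0,0]:
+L5 (α=1) → [161, 163, 15]
+L6 (α=1/2) → [371/2, 204, 74]
+L7 (α=3/5) → [581/5, 492/5, 74]
+L8 (α=4/5) → [2201/25, 4992/25, 578/5]
+L9 (α=1/3) → [2759/25, 11284/75, 1966/15]
+L10 (α=1/2) → [2967/25, 25909/150, 2491/30]
→ [119, 173, 83]


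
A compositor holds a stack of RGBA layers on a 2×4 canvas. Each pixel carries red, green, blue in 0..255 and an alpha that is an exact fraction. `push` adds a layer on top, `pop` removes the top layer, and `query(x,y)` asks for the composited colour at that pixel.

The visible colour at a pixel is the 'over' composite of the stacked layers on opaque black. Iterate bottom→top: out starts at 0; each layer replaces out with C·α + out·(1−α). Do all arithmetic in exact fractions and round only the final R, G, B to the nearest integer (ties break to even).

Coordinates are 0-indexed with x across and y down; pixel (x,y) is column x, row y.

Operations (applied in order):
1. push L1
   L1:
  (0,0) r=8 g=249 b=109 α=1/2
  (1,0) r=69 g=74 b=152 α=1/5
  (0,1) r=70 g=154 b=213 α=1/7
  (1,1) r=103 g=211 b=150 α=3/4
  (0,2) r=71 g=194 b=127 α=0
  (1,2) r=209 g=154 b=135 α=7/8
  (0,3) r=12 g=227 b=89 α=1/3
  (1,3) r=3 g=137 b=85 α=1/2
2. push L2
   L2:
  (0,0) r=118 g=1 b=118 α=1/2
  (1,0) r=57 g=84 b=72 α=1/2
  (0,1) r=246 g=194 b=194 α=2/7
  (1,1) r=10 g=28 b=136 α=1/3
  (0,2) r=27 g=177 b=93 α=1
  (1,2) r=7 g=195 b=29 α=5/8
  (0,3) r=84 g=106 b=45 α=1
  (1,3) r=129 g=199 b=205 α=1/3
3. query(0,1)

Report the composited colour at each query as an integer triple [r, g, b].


at x=0,y=1 over L1,L2:
after L1 α=1/7: [10, 22, 213/7]
after L2 α=2/7: [542/7, 498/7, 3781/49]
→ [77, 71, 77]


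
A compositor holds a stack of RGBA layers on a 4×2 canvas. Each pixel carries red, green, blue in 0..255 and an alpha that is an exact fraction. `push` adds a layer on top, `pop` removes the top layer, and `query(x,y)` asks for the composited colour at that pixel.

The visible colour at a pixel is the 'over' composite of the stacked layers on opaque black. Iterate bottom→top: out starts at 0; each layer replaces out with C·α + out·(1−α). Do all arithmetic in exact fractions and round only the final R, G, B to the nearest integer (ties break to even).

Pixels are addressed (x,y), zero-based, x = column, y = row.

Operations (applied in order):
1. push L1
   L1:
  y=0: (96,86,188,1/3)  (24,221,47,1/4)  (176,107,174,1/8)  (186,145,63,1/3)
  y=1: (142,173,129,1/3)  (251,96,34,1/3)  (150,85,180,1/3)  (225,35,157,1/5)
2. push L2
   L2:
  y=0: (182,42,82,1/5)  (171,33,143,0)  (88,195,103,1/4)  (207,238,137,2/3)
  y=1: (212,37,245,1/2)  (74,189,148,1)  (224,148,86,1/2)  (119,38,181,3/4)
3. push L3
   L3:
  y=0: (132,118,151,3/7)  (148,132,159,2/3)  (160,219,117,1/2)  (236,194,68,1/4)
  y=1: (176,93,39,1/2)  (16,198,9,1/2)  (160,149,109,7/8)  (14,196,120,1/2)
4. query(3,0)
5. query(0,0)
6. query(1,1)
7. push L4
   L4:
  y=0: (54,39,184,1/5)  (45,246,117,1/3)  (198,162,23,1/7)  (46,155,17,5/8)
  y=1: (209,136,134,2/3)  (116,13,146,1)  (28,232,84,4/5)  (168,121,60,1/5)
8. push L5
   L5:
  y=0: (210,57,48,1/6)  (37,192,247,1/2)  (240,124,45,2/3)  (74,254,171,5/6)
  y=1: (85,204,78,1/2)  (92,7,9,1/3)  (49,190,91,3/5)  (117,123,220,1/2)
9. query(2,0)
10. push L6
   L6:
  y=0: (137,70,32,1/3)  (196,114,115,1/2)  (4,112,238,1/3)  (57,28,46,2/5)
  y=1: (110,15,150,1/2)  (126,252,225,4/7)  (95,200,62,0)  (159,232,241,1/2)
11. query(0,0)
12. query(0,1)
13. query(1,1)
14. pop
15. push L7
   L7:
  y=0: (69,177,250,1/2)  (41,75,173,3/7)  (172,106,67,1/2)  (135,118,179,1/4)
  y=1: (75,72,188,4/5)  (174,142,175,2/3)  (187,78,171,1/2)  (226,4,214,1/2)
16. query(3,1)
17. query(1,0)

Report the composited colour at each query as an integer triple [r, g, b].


query (3,0) [L1,L2,L3] — begin 0,0,0
+L1 (α=1/3) → [62, 145/3, 21]
+L2 (α=2/3) → [476/3, 1573/9, 295/3]
+L3 (α=1/4) → [178, 2155/12, 363/4]
→ [178, 180, 91]

query (0,0) [L1,L2,L3] — begin 0,0,0
+L1 (α=1/3) → [32, 86/3, 188/3]
+L2 (α=1/5) → [62, 94/3, 998/15]
+L3 (α=3/7) → [92, 1438/21, 1541/15]
= [92, 68, 103]

query (1,1) [L1,L2,L3] — begin 0,0,0
after L1 α=1/3: [251/3, 32, 34/3]
after L2 α=1: [74, 189, 148]
after L3 α=1/2: [45, 387/2, 157/2]
→ [45, 194, 78]

query (2,0) [L1,L2,L3,L4,L5] — begin 0,0,0
+L1 (α=1/8) → [22, 107/8, 87/4]
+L2 (α=1/4) → [77/2, 1881/32, 673/16]
+L3 (α=1/2) → [397/4, 8889/64, 2545/32]
+L4 (α=1/7) → [1587/14, 31851/224, 8003/112]
+L5 (α=2/3) → [2769/14, 87403/672, 18083/336]
rounded: [198, 130, 54]

query (0,0) [L1,L2,L3,L4,L5,L6] — begin 0,0,0
L1 α=1/3: [32, 86/3, 188/3]
L2 α=1/5: [62, 94/3, 998/15]
L3 α=3/7: [92, 1438/21, 1541/15]
L4 α=1/5: [422/5, 6571/105, 8924/75]
L5 α=1/6: [316/3, 3884/63, 4822/45]
L6 α=1/3: [1043/9, 12178/189, 11084/135]
rounded: [116, 64, 82]

(0,1) stack=L1,L2,L3,L4,L5,L6; from [0,0,0]:
L1 α=1/3: [142/3, 173/3, 43]
L2 α=1/2: [389/3, 142/3, 144]
L3 α=1/2: [917/6, 421/6, 183/2]
L4 α=2/3: [3425/18, 2053/18, 719/6]
L5 α=1/2: [4955/36, 5725/36, 1187/12]
L6 α=1/2: [8915/72, 6265/72, 2987/24]
→ [124, 87, 124]

at x=1,y=1 over L1,L2,L3,L4,L5,L6:
after L1 α=1/3: [251/3, 32, 34/3]
after L2 α=1: [74, 189, 148]
after L3 α=1/2: [45, 387/2, 157/2]
after L4 α=1: [116, 13, 146]
after L5 α=1/3: [108, 11, 301/3]
after L6 α=4/7: [828/7, 1041/7, 1201/7]
= [118, 149, 172]

(3,1) stack=L1,L2,L3,L4,L5,L7; from [0,0,0]:
after L1 α=1/5: [45, 7, 157/5]
after L2 α=3/4: [201/2, 121/4, 718/5]
after L3 α=1/2: [229/4, 905/8, 659/5]
after L4 α=1/5: [397/5, 1147/10, 2936/25]
after L5 α=1/2: [491/5, 2377/20, 4218/25]
after L7 α=1/2: [1621/10, 2457/40, 4784/25]
→ [162, 61, 191]

at x=1,y=0 over L1,L2,L3,L4,L5,L7:
+L1 (α=1/4) → [6, 221/4, 47/4]
+L2 (α=0) → [6, 221/4, 47/4]
+L3 (α=2/3) → [302/3, 1277/12, 1319/12]
+L4 (α=1/3) → [739/9, 2753/18, 2021/18]
+L5 (α=1/2) → [536/9, 6209/36, 6467/36]
+L7 (α=3/7) → [3251/63, 8234/63, 11138/63]
= [52, 131, 177]


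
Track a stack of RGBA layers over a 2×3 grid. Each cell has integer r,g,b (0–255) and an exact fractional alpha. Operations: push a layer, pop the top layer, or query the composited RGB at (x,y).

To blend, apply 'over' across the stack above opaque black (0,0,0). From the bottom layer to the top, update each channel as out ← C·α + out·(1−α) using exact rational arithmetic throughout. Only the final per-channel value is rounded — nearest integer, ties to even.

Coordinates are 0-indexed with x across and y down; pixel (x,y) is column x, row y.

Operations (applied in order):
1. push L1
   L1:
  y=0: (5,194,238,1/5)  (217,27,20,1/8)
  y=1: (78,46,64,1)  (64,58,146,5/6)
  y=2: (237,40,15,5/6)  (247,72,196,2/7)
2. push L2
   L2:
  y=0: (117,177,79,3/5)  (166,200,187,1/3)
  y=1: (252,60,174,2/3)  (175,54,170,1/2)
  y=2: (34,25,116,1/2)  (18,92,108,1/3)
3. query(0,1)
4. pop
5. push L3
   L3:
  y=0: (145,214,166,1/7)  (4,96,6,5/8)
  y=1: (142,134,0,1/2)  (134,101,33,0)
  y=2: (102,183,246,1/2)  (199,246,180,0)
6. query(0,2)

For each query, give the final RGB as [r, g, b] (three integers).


at x=0,y=1 over L1,L2:
+L1 (α=1) → [78, 46, 64]
+L2 (α=2/3) → [194, 166/3, 412/3]
= [194, 55, 137]

at x=0,y=2 over L1,L3:
L1 α=5/6: [395/2, 100/3, 25/2]
L3 α=1/2: [599/4, 649/6, 517/4]
= [150, 108, 129]


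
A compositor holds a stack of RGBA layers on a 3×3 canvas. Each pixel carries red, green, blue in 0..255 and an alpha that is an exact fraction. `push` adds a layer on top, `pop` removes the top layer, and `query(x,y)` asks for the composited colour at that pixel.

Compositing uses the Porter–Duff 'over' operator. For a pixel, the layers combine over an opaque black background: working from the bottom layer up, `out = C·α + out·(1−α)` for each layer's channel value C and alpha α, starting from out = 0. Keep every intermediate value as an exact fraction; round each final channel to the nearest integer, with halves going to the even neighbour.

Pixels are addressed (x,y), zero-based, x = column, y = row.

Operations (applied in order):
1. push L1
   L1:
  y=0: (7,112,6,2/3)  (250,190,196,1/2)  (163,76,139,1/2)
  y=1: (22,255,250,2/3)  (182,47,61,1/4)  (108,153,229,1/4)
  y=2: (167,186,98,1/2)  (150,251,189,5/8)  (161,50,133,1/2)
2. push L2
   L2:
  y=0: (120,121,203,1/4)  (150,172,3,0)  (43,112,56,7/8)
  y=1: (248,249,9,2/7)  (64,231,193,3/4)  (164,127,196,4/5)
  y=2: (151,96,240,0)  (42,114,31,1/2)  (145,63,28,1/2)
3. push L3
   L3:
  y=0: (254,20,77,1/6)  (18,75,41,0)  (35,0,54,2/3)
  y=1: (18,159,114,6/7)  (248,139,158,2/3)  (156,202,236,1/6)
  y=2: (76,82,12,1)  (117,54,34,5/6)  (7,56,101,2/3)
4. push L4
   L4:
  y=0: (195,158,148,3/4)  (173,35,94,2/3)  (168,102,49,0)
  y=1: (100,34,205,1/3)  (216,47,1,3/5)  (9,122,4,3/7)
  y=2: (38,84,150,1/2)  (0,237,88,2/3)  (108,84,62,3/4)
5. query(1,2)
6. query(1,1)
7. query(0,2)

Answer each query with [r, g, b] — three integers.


query (1,2) [L1,L2,L3,L4] — begin 0,0,0
+L1 (α=5/8) → [375/4, 1255/8, 945/8]
+L2 (α=1/2) → [543/8, 2167/16, 1193/16]
+L3 (α=5/6) → [1741/16, 6487/96, 3913/96]
+L4 (α=2/3) → [1741/48, 51991/288, 20809/288]
= [36, 181, 72]

query (1,1) [L1,L2,L3,L4] — begin 0,0,0
L1 α=1/4: [91/2, 47/4, 61/4]
L2 α=3/4: [475/8, 2819/16, 2377/16]
L3 α=2/3: [1481/8, 7267/48, 7433/48]
L4 α=3/5: [4073/20, 10651/120, 1501/24]
rounded: [204, 89, 63]

query (0,2) [L1,L2,L3,L4] — begin 0,0,0
+L1 (α=1/2) → [167/2, 93, 49]
+L2 (α=0) → [167/2, 93, 49]
+L3 (α=1) → [76, 82, 12]
+L4 (α=1/2) → [57, 83, 81]
rounded: [57, 83, 81]
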